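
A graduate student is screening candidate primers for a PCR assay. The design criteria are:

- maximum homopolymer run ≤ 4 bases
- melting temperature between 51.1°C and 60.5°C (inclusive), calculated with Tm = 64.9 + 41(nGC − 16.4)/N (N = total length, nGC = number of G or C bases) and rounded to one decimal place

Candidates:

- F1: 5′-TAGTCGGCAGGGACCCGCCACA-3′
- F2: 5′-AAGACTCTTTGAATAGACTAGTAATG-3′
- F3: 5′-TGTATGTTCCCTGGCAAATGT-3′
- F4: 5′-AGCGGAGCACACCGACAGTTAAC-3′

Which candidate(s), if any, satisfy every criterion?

F2 and F4.

F1 (22 nt, A=5 T=2 G=7 C=8): longest run = 3 ✓; Tm = 64.9 + 41·(15 − 16.4)/22 = 62.3°C, outside 51.1–60.5°C ✗ — fails.
F2 (26 nt, A=10 T=8 G=5 C=3): longest run = 3 ✓; Tm = 64.9 + 41·(8 − 16.4)/26 = 51.7°C ✓ — passes.
F3 (21 nt, A=4 T=8 G=5 C=4): longest run = 3 ✓; Tm = 64.9 + 41·(9 − 16.4)/21 = 50.5°C, outside 51.1–60.5°C ✗ — fails.
F4 (23 nt, A=8 T=2 G=6 C=7): longest run = 2 ✓; Tm = 64.9 + 41·(13 − 16.4)/23 = 58.8°C ✓ — passes.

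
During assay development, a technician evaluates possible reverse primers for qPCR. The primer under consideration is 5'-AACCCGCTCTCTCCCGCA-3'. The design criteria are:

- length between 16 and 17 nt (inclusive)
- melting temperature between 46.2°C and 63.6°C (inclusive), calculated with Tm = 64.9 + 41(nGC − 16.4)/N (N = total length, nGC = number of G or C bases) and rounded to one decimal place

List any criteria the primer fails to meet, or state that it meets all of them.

Base counts: A=3, T=3, G=2, C=10 (length 18).
length: length 18, outside 16–17 ✗
Tm: Tm = 64.9 + 41·(12 − 16.4)/18 = 54.9°C ✓

Fails: length.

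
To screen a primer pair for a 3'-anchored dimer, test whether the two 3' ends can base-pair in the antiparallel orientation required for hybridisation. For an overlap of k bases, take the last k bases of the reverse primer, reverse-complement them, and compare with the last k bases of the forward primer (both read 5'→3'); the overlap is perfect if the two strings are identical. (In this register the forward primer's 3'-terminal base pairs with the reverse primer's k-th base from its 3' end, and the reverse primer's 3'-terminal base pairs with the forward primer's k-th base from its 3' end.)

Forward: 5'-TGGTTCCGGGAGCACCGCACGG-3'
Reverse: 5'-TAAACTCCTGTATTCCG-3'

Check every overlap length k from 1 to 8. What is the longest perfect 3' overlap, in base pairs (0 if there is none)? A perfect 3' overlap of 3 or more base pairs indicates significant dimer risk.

Last 8 bases (5'→3') — forward …CCGCACGG, reverse …GTATTCCG.
Reverse complement of the reverse primer's last 8 bases: CGGAATAC; its first k bases are the reverse complement of the reverse primer's last k bases, so a perfect k-base overlap needs the forward primer's last k bases to equal them.
Comparing (forward last k vs required): k=1: G vs C ✗; k=2: GG vs CG ✗; k=3: CGG vs CGG ✓; k=4: ACGG vs CGGA ✗; k=5: CACGG vs CGGAA ✗; k=6: GCACGG vs CGGAAT ✗; k=7: CGCACGG vs CGGAATA ✗; k=8: CCGCACGG vs CGGAATAC ✗.
Only k = 3 is perfect, so the longest perfect 3' overlap is 3.

Longest perfect overlap: 3 complementary base pairs; significant dimer risk (threshold 3).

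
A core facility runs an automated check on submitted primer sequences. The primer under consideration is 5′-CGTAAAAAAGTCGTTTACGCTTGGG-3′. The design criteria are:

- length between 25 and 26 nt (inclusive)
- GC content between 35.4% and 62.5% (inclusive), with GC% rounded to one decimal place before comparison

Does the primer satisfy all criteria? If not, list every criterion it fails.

Meets all criteria.

Base counts: A=7, T=7, G=7, C=4 (length 25).
length: length 25 ✓
GC content: GC 11/25 = 44.0% ✓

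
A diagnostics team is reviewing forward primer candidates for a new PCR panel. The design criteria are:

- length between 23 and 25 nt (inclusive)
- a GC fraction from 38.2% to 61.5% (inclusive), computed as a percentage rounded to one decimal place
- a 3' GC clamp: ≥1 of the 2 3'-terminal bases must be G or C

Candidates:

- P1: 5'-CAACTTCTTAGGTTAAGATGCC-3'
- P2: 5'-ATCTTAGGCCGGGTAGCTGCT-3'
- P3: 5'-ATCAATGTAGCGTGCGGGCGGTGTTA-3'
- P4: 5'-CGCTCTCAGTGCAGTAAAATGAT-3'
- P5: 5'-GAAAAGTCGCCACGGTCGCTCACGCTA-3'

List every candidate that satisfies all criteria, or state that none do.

None of the candidates satisfy all criteria.

P1 (22 nt, A=6 T=7 G=4 C=5): length 22, outside 23–25 ✗; GC 9/22 = 40.9% ✓; 3' end CC has 2 G/C ✓ — fails.
P2 (21 nt, A=3 T=6 G=7 C=5): length 21, outside 23–25 ✗; GC 12/21 = 57.1% ✓; 3' end CT has 1 G/C ✓ — fails.
P3 (26 nt, A=5 T=7 G=10 C=4): length 26, outside 23–25 ✗; GC 14/26 = 53.8% ✓; 3' end TA has 0 G/C, need ≥1 ✗ — fails.
P4 (23 nt, A=7 T=6 G=5 C=5): length 23 ✓; GC 10/23 = 43.5% ✓; 3' end AT has 0 G/C, need ≥1 ✗ — fails.
P5 (27 nt, A=7 T=4 G=7 C=9): length 27, outside 23–25 ✗; GC 16/27 = 59.3% ✓; 3' end TA has 0 G/C, need ≥1 ✗ — fails.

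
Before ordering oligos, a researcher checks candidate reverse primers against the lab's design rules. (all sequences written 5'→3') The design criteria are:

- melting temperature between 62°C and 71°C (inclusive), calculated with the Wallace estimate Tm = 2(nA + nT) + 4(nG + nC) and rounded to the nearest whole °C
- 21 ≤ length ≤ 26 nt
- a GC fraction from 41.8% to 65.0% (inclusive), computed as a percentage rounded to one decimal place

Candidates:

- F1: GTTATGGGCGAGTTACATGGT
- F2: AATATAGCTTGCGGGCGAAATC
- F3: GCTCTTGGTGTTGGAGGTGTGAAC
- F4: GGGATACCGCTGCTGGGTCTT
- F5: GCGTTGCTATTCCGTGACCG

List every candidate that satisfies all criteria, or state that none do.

F1, F2 and F4.

F1 (21 nt, A=4 T=7 G=8 C=2): Tm = 2·11 + 4·10 = 62°C ✓; length 21 ✓; GC 10/21 = 47.6% ✓ — passes.
F2 (22 nt, A=7 T=5 G=6 C=4): Tm = 2·12 + 4·10 = 64°C ✓; length 22 ✓; GC 10/22 = 45.5% ✓ — passes.
F3 (24 nt, A=3 T=8 G=10 C=3): Tm = 2·11 + 4·13 = 74°C, outside 62–71°C ✗; length 24 ✓; GC 13/24 = 54.2% ✓ — fails.
F4 (21 nt, A=2 T=6 G=8 C=5): Tm = 2·8 + 4·13 = 68°C ✓; length 21 ✓; GC 13/21 = 61.9% ✓ — passes.
F5 (20 nt, A=2 T=6 G=6 C=6): Tm = 2·8 + 4·12 = 64°C ✓; length 20, outside 21–26 ✗; GC 12/20 = 60.0% ✓ — fails.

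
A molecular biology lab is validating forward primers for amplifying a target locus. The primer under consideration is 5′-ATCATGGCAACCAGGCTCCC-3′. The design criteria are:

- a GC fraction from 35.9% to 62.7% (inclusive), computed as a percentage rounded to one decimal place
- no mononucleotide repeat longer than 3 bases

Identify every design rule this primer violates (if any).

Meets all criteria.

Base counts: A=5, T=3, G=4, C=8 (length 20).
GC content: GC 12/20 = 60.0% ✓
homopolymer run: longest run = 3 ✓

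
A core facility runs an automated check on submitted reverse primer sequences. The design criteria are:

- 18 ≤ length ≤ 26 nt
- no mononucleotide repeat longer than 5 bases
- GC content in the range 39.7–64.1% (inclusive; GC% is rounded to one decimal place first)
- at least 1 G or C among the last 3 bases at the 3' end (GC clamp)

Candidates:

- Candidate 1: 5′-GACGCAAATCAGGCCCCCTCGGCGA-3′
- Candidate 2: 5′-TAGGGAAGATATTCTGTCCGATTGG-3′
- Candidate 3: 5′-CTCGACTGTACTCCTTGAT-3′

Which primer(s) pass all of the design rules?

Candidate 1 (25 nt, A=6 T=2 G=7 C=10): length 25 ✓; longest run = 5 ✓; GC 17/25 = 68.0%, outside 39.7–64.1% ✗; 3' end CGA has 2 G/C ✓ — fails.
Candidate 2 (25 nt, A=6 T=8 G=8 C=3): length 25 ✓; longest run = 3 ✓; GC 11/25 = 44.0% ✓; 3' end TGG has 2 G/C ✓ — passes.
Candidate 3 (19 nt, A=3 T=7 G=3 C=6): length 19 ✓; longest run = 2 ✓; GC 9/19 = 47.4% ✓; 3' end GAT has 1 G/C ✓ — passes.

Candidate 2 and Candidate 3.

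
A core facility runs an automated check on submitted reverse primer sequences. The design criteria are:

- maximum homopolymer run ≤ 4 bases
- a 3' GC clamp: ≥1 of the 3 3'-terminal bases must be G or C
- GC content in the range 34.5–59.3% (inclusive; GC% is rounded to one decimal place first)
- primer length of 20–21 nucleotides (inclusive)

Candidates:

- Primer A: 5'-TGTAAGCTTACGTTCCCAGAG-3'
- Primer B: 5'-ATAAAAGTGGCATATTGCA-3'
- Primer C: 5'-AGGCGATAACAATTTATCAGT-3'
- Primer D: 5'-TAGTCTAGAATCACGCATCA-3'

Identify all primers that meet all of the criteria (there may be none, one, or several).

Primer A and Primer D.

Primer A (21 nt, A=5 T=6 G=5 C=5): longest run = 3 ✓; 3' end GAG has 2 G/C ✓; GC 10/21 = 47.6% ✓; length 21 ✓ — passes.
Primer B (19 nt, A=8 T=5 G=4 C=2): longest run = 4 ✓; 3' end GCA has 2 G/C ✓; GC 6/19 = 31.6%, outside 34.5–59.3% ✗; length 19, outside 20–21 ✗ — fails.
Primer C (21 nt, A=8 T=6 G=4 C=3): longest run = 3 ✓; 3' end AGT has 1 G/C ✓; GC 7/21 = 33.3%, outside 34.5–59.3% ✗; length 21 ✓ — fails.
Primer D (20 nt, A=7 T=5 G=3 C=5): longest run = 2 ✓; 3' end TCA has 1 G/C ✓; GC 8/20 = 40.0% ✓; length 20 ✓ — passes.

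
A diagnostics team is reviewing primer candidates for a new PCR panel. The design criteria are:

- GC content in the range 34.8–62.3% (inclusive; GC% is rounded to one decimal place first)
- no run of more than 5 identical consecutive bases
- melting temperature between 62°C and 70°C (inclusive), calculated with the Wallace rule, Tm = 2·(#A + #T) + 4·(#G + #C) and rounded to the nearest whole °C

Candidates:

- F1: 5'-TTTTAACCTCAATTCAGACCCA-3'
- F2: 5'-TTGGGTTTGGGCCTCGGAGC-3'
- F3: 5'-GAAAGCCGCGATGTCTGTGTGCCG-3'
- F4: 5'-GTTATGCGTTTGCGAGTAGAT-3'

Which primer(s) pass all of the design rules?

None of the candidates satisfy all criteria.

F1 (22 nt, A=7 T=7 G=1 C=7): GC 8/22 = 36.4% ✓; longest run = 4 ✓; Tm = 2·14 + 4·8 = 60°C, outside 62–70°C ✗ — fails.
F2 (20 nt, A=1 T=6 G=9 C=4): GC 13/20 = 65.0%, outside 34.8–62.3% ✗; longest run = 3 ✓; Tm = 2·7 + 4·13 = 66°C ✓ — fails.
F3 (24 nt, A=4 T=5 G=9 C=6): GC 15/24 = 62.5%, outside 34.8–62.3% ✗; longest run = 3 ✓; Tm = 2·9 + 4·15 = 78°C, outside 62–70°C ✗ — fails.
F4 (21 nt, A=4 T=8 G=7 C=2): GC 9/21 = 42.9% ✓; longest run = 3 ✓; Tm = 2·12 + 4·9 = 60°C, outside 62–70°C ✗ — fails.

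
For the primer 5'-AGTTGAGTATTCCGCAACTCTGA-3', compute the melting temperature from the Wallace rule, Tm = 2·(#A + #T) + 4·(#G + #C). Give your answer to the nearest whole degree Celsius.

Base counts: A=6, T=7, G=5, C=5 (length 23).
Tm = 2·(6+7) + 4·(5+5) = 2·13 + 4·10 = 26 + 40 = 66°C.

66°C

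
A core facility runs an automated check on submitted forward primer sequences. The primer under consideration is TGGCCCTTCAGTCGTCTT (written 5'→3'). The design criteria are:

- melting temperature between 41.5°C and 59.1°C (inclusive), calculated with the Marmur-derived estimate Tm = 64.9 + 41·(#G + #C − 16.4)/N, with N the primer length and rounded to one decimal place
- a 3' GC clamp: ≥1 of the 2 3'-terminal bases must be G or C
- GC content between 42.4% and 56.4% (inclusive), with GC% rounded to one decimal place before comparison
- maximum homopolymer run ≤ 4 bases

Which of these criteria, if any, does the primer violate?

Fails: GC clamp.

Base counts: A=1, T=7, G=4, C=6 (length 18).
Tm: Tm = 64.9 + 41·(10 − 16.4)/18 = 50.3°C ✓
GC clamp: 3' end TT has 0 G/C, need ≥1 ✗
GC content: GC 10/18 = 55.6% ✓
homopolymer run: longest run = 3 ✓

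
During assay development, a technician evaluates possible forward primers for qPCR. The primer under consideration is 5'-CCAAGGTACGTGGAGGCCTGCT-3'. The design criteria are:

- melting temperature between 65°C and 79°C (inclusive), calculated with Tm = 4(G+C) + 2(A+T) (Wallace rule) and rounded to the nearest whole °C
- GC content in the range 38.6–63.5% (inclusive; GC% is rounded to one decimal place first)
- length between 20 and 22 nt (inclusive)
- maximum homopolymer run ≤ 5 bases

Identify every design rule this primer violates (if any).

Fails: GC content.

Base counts: A=4, T=4, G=8, C=6 (length 22).
Tm: Tm = 2·8 + 4·14 = 72°C ✓
GC content: GC 14/22 = 63.6%, outside 38.6–63.5% ✗
length: length 22 ✓
homopolymer run: longest run = 2 ✓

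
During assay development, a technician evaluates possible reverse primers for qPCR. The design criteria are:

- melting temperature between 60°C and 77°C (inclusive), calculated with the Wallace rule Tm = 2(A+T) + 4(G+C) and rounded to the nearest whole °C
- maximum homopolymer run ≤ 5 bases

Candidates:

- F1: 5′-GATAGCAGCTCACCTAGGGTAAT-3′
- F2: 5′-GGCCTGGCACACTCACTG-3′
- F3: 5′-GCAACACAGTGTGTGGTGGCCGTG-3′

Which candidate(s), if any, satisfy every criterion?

F1 and F2.

F1 (23 nt, A=7 T=5 G=6 C=5): Tm = 2·12 + 4·11 = 68°C ✓; longest run = 3 ✓ — passes.
F2 (18 nt, A=3 T=3 G=5 C=7): Tm = 2·6 + 4·12 = 60°C ✓; longest run = 2 ✓ — passes.
F3 (24 nt, A=4 T=5 G=10 C=5): Tm = 2·9 + 4·15 = 78°C, outside 60–77°C ✗; longest run = 2 ✓ — fails.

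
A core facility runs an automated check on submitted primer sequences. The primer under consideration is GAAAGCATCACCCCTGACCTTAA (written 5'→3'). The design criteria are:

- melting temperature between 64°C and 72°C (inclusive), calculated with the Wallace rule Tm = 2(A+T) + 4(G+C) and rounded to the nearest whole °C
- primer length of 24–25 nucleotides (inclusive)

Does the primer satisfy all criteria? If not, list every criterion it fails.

Base counts: A=8, T=4, G=3, C=8 (length 23).
Tm: Tm = 2·12 + 4·11 = 68°C ✓
length: length 23, outside 24–25 ✗

Fails: length.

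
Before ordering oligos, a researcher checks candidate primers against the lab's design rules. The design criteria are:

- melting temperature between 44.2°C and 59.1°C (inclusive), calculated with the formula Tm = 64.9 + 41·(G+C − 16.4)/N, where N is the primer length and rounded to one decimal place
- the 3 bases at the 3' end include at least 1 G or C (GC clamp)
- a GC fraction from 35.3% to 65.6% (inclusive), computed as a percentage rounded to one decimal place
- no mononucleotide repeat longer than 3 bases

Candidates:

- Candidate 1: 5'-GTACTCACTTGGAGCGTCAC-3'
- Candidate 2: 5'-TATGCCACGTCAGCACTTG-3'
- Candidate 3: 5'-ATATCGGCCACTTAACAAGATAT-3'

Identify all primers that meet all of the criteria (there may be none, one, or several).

Candidate 1 (20 nt, A=4 T=5 G=5 C=6): Tm = 64.9 + 41·(11 − 16.4)/20 = 53.8°C ✓; 3' end CAC has 2 G/C ✓; GC 11/20 = 55.0% ✓; longest run = 2 ✓ — passes.
Candidate 2 (19 nt, A=4 T=5 G=4 C=6): Tm = 64.9 + 41·(10 − 16.4)/19 = 51.1°C ✓; 3' end TTG has 1 G/C ✓; GC 10/19 = 52.6% ✓; longest run = 2 ✓ — passes.
Candidate 3 (23 nt, A=9 T=6 G=3 C=5): Tm = 64.9 + 41·(8 − 16.4)/23 = 49.9°C ✓; 3' end TAT has 0 G/C, need ≥1 ✗; GC 8/23 = 34.8%, outside 35.3–65.6% ✗; longest run = 2 ✓ — fails.

Candidate 1 and Candidate 2.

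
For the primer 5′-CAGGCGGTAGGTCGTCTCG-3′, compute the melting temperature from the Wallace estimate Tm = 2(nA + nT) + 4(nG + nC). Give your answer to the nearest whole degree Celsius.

64°C

Base counts: A=2, T=4, G=8, C=5 (length 19).
Tm = 2·(2+4) + 4·(8+5) = 2·6 + 4·13 = 12 + 52 = 64°C.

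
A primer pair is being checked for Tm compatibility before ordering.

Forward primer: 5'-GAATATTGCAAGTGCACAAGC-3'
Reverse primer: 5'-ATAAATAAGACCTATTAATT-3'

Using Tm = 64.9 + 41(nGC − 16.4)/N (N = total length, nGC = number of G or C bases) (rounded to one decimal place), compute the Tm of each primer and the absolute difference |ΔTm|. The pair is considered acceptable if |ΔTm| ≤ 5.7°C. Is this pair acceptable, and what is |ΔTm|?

Forward: G+C = 9, N = 21 → Tm = 64.9 + 41·(9 − 16.4)/21 = 50.5°C.
Reverse: G+C = 3, N = 20 → Tm = 64.9 + 41·(3 − 16.4)/20 = 37.4°C.
|ΔTm| = |50.5 − 37.4| = 13.1°C, > 5.7°C.

|ΔTm| = 13.1°C; the pair is not acceptable.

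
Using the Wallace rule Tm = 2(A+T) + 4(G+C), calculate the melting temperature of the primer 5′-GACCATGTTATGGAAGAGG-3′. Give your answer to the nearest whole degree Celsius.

Base counts: A=6, T=4, G=7, C=2 (length 19).
Tm = 2·(6+4) + 4·(7+2) = 2·10 + 4·9 = 20 + 36 = 56°C.

56°C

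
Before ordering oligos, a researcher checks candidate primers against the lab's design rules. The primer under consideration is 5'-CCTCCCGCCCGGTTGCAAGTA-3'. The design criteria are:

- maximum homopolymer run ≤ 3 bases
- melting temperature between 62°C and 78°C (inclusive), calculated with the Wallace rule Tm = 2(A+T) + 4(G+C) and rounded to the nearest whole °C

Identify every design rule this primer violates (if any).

Meets all criteria.

Base counts: A=3, T=4, G=5, C=9 (length 21).
homopolymer run: longest run = 3 ✓
Tm: Tm = 2·7 + 4·14 = 70°C ✓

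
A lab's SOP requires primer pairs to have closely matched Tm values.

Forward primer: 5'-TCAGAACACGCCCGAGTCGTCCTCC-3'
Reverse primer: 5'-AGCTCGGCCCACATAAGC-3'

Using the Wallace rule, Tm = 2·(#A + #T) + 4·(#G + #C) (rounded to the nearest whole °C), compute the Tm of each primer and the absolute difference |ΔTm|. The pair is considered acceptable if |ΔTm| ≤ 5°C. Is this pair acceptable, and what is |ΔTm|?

Forward: A=5 T=4 G=5 C=11 → Tm = 2·9 + 4·16 = 82°C.
Reverse: A=5 T=2 G=4 C=7 → Tm = 2·7 + 4·11 = 58°C.
|ΔTm| = |82 − 58| = 24°C, > 5°C.

|ΔTm| = 24°C; the pair is not acceptable.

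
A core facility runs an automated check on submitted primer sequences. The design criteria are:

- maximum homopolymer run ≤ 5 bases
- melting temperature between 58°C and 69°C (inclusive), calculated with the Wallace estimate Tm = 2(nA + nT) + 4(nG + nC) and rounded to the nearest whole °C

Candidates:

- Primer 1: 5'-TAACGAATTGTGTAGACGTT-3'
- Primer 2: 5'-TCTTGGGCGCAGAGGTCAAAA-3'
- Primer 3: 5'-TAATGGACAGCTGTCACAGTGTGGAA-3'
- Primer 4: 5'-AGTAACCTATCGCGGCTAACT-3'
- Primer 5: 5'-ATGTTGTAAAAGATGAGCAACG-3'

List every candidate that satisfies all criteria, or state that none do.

Primer 1 (20 nt, A=6 T=7 G=5 C=2): longest run = 2 ✓; Tm = 2·13 + 4·7 = 54°C, outside 58–69°C ✗ — fails.
Primer 2 (21 nt, A=6 T=4 G=7 C=4): longest run = 4 ✓; Tm = 2·10 + 4·11 = 64°C ✓ — passes.
Primer 3 (26 nt, A=8 T=6 G=8 C=4): longest run = 2 ✓; Tm = 2·14 + 4·12 = 76°C, outside 58–69°C ✗ — fails.
Primer 4 (21 nt, A=6 T=5 G=4 C=6): longest run = 2 ✓; Tm = 2·11 + 4·10 = 62°C ✓ — passes.
Primer 5 (22 nt, A=9 T=5 G=6 C=2): longest run = 4 ✓; Tm = 2·14 + 4·8 = 60°C ✓ — passes.

Primer 2, Primer 4 and Primer 5.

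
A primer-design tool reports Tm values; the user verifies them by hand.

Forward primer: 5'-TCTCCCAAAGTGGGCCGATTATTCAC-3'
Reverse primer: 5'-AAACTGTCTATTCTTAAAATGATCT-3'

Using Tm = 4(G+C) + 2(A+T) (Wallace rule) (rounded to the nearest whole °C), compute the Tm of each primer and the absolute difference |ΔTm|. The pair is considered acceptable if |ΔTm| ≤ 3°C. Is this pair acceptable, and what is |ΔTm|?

Forward: A=6 T=7 G=5 C=8 → Tm = 2·13 + 4·13 = 78°C.
Reverse: A=9 T=10 G=2 C=4 → Tm = 2·19 + 4·6 = 62°C.
|ΔTm| = |78 − 62| = 16°C, > 3°C.

|ΔTm| = 16°C; the pair is not acceptable.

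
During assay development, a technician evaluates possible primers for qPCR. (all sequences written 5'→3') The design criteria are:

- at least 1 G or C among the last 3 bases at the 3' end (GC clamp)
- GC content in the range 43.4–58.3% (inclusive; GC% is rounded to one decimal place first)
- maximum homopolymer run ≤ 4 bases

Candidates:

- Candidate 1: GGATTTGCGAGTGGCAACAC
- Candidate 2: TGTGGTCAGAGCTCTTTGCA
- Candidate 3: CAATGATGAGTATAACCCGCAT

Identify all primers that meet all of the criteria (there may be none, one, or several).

Candidate 1 and Candidate 2.

Candidate 1 (20 nt, A=5 T=4 G=7 C=4): 3' end CAC has 2 G/C ✓; GC 11/20 = 55.0% ✓; longest run = 3 ✓ — passes.
Candidate 2 (20 nt, A=3 T=7 G=6 C=4): 3' end GCA has 2 G/C ✓; GC 10/20 = 50.0% ✓; longest run = 3 ✓ — passes.
Candidate 3 (22 nt, A=8 T=5 G=4 C=5): 3' end CAT has 1 G/C ✓; GC 9/22 = 40.9%, outside 43.4–58.3% ✗; longest run = 3 ✓ — fails.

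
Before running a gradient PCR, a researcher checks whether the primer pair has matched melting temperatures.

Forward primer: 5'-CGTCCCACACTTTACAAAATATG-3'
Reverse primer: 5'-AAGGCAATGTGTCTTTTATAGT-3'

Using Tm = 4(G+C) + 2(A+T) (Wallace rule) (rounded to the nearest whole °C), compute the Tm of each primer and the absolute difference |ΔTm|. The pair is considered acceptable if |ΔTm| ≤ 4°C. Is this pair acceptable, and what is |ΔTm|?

|ΔTm| = 6°C; the pair is not acceptable.

Forward: A=8 T=6 G=2 C=7 → Tm = 2·14 + 4·9 = 64°C.
Reverse: A=6 T=9 G=5 C=2 → Tm = 2·15 + 4·7 = 58°C.
|ΔTm| = |64 − 58| = 6°C, > 4°C.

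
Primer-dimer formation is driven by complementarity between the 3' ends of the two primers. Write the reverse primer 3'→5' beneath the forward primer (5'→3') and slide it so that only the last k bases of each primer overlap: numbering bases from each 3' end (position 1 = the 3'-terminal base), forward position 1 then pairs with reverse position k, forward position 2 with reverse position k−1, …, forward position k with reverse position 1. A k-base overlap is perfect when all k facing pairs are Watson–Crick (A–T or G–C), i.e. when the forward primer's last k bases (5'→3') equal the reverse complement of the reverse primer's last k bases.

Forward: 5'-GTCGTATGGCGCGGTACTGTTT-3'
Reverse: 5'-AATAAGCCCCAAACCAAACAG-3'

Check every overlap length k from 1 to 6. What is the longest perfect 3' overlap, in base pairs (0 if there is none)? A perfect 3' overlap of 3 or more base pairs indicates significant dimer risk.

Longest perfect overlap: 6 complementary base pairs; significant dimer risk (threshold 3).

Last 6 bases (5'→3') — forward …CTGTTT, reverse …AAACAG.
Reverse complement of the reverse primer's last 6 bases: CTGTTT; its first k bases are the reverse complement of the reverse primer's last k bases, so a perfect k-base overlap needs the forward primer's last k bases to equal them.
Comparing (forward last k vs required): k=1: T vs C ✗; k=2: TT vs CT ✗; k=3: TTT vs CTG ✗; k=4: GTTT vs CTGT ✗; k=5: TGTTT vs CTGTT ✗; k=6: CTGTTT vs CTGTTT ✓.
Only k = 6 is perfect, so the longest perfect 3' overlap is 6.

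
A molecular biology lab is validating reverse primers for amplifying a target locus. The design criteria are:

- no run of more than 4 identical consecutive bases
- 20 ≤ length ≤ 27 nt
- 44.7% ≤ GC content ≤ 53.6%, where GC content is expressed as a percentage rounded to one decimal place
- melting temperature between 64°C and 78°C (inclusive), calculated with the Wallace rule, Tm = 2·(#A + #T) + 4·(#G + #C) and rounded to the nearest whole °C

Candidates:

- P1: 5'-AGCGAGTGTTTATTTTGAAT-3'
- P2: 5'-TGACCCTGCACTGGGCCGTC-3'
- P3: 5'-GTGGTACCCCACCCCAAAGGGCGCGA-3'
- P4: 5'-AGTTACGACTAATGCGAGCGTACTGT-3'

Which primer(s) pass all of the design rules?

P4 only.

P1 (20 nt, A=5 T=9 G=5 C=1): longest run = 4 ✓; length 20 ✓; GC 6/20 = 30.0%, outside 44.7–53.6% ✗; Tm = 2·14 + 4·6 = 52°C, outside 64–78°C ✗ — fails.
P2 (20 nt, A=2 T=4 G=6 C=8): longest run = 3 ✓; length 20 ✓; GC 14/20 = 70.0%, outside 44.7–53.6% ✗; Tm = 2·6 + 4·14 = 68°C ✓ — fails.
P3 (26 nt, A=6 T=2 G=8 C=10): longest run = 4 ✓; length 26 ✓; GC 18/26 = 69.2%, outside 44.7–53.6% ✗; Tm = 2·8 + 4·18 = 88°C, outside 64–78°C ✗ — fails.
P4 (26 nt, A=7 T=7 G=7 C=5): longest run = 2 ✓; length 26 ✓; GC 12/26 = 46.2% ✓; Tm = 2·14 + 4·12 = 76°C ✓ — passes.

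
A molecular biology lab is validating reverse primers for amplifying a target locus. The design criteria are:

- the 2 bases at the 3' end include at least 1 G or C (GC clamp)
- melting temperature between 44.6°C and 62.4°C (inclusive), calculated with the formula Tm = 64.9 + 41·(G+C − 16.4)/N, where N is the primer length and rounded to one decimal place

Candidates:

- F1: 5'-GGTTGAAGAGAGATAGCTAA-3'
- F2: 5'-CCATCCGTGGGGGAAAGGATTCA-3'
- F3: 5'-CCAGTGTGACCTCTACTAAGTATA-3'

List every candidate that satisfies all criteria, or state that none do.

F2 only.

F1 (20 nt, A=8 T=4 G=7 C=1): 3' end AA has 0 G/C, need ≥1 ✗; Tm = 64.9 + 41·(8 − 16.4)/20 = 47.7°C ✓ — fails.
F2 (23 nt, A=6 T=4 G=8 C=5): 3' end CA has 1 G/C ✓; Tm = 64.9 + 41·(13 − 16.4)/23 = 58.8°C ✓ — passes.
F3 (24 nt, A=7 T=7 G=4 C=6): 3' end TA has 0 G/C, need ≥1 ✗; Tm = 64.9 + 41·(10 − 16.4)/24 = 54.0°C ✓ — fails.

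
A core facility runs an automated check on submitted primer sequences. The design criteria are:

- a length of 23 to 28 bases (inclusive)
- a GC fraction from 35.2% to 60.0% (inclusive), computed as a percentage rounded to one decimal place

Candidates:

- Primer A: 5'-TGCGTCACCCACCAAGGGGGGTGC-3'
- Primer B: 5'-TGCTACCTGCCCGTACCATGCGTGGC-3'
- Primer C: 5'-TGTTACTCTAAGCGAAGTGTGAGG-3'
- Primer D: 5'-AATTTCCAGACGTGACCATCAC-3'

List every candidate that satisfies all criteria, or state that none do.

Primer C only.

Primer A (24 nt, A=4 T=3 G=9 C=8): length 24 ✓; GC 17/24 = 70.8%, outside 35.2–60.0% ✗ — fails.
Primer B (26 nt, A=3 T=6 G=7 C=10): length 26 ✓; GC 17/26 = 65.4%, outside 35.2–60.0% ✗ — fails.
Primer C (24 nt, A=6 T=7 G=8 C=3): length 24 ✓; GC 11/24 = 45.8% ✓ — passes.
Primer D (22 nt, A=7 T=5 G=3 C=7): length 22, outside 23–28 ✗; GC 10/22 = 45.5% ✓ — fails.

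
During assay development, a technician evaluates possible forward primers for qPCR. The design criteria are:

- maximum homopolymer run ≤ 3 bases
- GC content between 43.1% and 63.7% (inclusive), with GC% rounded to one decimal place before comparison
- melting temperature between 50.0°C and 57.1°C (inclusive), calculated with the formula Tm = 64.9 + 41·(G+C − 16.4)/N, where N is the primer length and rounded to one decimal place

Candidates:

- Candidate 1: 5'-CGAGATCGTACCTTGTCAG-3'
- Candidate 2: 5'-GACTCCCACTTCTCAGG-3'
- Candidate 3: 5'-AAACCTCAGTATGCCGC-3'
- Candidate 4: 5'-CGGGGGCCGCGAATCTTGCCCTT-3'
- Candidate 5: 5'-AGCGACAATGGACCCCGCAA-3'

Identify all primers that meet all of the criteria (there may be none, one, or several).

Candidate 1 only.

Candidate 1 (19 nt, A=4 T=5 G=5 C=5): longest run = 2 ✓; GC 10/19 = 52.6% ✓; Tm = 64.9 + 41·(10 − 16.4)/19 = 51.1°C ✓ — passes.
Candidate 2 (17 nt, A=3 T=4 G=3 C=7): longest run = 3 ✓; GC 10/17 = 58.8% ✓; Tm = 64.9 + 41·(10 − 16.4)/17 = 49.5°C, outside 50.0–57.1°C ✗ — fails.
Candidate 3 (17 nt, A=5 T=3 G=3 C=6): longest run = 3 ✓; GC 9/17 = 52.9% ✓; Tm = 64.9 + 41·(9 − 16.4)/17 = 47.1°C, outside 50.0–57.1°C ✗ — fails.
Candidate 4 (23 nt, A=2 T=5 G=8 C=8): longest run = 5, exceeds 3 ✗; GC 16/23 = 69.6%, outside 43.1–63.7% ✗; Tm = 64.9 + 41·(16 − 16.4)/23 = 64.2°C, outside 50.0–57.1°C ✗ — fails.
Candidate 5 (20 nt, A=7 T=1 G=5 C=7): longest run = 4, exceeds 3 ✗; GC 12/20 = 60.0% ✓; Tm = 64.9 + 41·(12 − 16.4)/20 = 55.9°C ✓ — fails.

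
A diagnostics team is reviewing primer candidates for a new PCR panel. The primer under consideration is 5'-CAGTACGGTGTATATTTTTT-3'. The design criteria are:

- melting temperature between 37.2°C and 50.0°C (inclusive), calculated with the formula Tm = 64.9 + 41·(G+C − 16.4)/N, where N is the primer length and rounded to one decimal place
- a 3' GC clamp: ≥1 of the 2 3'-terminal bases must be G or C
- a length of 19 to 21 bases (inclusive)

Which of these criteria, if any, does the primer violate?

Fails: GC clamp.

Base counts: A=4, T=10, G=4, C=2 (length 20).
Tm: Tm = 64.9 + 41·(6 − 16.4)/20 = 43.6°C ✓
GC clamp: 3' end TT has 0 G/C, need ≥1 ✗
length: length 20 ✓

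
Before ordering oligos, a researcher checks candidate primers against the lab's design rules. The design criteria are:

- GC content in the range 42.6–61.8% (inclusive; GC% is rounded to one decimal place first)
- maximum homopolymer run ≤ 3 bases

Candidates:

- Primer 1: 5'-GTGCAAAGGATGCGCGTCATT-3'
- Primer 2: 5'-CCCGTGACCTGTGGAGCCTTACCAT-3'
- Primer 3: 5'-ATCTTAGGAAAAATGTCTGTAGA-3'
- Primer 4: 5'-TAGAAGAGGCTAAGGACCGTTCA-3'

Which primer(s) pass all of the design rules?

Primer 1 (21 nt, A=5 T=5 G=7 C=4): GC 11/21 = 52.4% ✓; longest run = 3 ✓ — passes.
Primer 2 (25 nt, A=4 T=6 G=6 C=9): GC 15/25 = 60.0% ✓; longest run = 3 ✓ — passes.
Primer 3 (23 nt, A=9 T=7 G=5 C=2): GC 7/23 = 30.4%, outside 42.6–61.8% ✗; longest run = 5, exceeds 3 ✗ — fails.
Primer 4 (23 nt, A=8 T=4 G=7 C=4): GC 11/23 = 47.8% ✓; longest run = 2 ✓ — passes.

Primer 1, Primer 2 and Primer 4.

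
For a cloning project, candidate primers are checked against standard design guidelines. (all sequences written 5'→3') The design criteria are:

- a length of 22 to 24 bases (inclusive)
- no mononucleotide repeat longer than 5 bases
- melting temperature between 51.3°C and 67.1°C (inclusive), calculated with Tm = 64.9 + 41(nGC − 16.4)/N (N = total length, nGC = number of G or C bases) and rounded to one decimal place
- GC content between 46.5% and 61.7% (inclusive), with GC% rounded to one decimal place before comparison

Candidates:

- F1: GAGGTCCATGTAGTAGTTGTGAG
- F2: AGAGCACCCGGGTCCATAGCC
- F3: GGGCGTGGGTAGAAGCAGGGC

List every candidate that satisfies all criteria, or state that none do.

F1 (23 nt, A=5 T=7 G=9 C=2): length 23 ✓; longest run = 2 ✓; Tm = 64.9 + 41·(11 − 16.4)/23 = 55.3°C ✓; GC 11/23 = 47.8% ✓ — passes.
F2 (21 nt, A=5 T=2 G=6 C=8): length 21, outside 22–24 ✗; longest run = 3 ✓; Tm = 64.9 + 41·(14 − 16.4)/21 = 60.2°C ✓; GC 14/21 = 66.7%, outside 46.5–61.7% ✗ — fails.
F3 (21 nt, A=4 T=2 G=12 C=3): length 21, outside 22–24 ✗; longest run = 3 ✓; Tm = 64.9 + 41·(15 − 16.4)/21 = 62.2°C ✓; GC 15/21 = 71.4%, outside 46.5–61.7% ✗ — fails.

F1 only.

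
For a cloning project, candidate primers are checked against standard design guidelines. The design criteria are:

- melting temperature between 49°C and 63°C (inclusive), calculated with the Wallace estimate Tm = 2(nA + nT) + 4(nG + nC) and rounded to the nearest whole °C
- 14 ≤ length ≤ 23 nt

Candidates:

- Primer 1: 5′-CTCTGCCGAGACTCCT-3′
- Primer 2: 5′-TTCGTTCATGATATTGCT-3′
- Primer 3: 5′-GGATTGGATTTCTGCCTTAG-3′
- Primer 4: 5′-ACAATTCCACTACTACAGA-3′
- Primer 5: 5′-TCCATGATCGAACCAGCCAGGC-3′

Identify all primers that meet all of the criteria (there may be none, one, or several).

Primer 1, Primer 3 and Primer 4.

Primer 1 (16 nt, A=2 T=4 G=3 C=7): Tm = 2·6 + 4·10 = 52°C ✓; length 16 ✓ — passes.
Primer 2 (18 nt, A=3 T=9 G=3 C=3): Tm = 2·12 + 4·6 = 48°C, outside 49–63°C ✗; length 18 ✓ — fails.
Primer 3 (20 nt, A=3 T=8 G=6 C=3): Tm = 2·11 + 4·9 = 58°C ✓; length 20 ✓ — passes.
Primer 4 (19 nt, A=8 T=4 G=1 C=6): Tm = 2·12 + 4·7 = 52°C ✓; length 19 ✓ — passes.
Primer 5 (22 nt, A=6 T=3 G=5 C=8): Tm = 2·9 + 4·13 = 70°C, outside 49–63°C ✗; length 22 ✓ — fails.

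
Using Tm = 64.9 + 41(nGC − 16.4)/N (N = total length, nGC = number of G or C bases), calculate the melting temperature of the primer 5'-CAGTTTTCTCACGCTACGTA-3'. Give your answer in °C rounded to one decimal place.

Base counts: A=4, T=7, G=3, C=6; G+C = 9, N = 20.
Tm = 64.9 + 41·(9 − 16.4)/20 = 64.9 + -303.40/20 = 49.7°C.

49.7°C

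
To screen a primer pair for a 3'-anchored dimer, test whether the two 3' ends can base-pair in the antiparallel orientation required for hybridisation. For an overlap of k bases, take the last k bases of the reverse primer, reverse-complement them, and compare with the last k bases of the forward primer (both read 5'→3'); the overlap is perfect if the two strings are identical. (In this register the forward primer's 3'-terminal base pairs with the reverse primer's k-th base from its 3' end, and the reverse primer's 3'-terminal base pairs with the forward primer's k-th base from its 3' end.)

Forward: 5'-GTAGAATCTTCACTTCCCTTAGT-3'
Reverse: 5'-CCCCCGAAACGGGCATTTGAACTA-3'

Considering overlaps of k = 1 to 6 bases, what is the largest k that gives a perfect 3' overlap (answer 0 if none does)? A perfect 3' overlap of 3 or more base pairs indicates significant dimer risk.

Longest perfect overlap: 4 complementary base pairs; significant dimer risk (threshold 3).

Last 6 bases (5'→3') — forward …CTTAGT, reverse …GAACTA.
Reverse complement of the reverse primer's last 6 bases: TAGTTC; its first k bases are the reverse complement of the reverse primer's last k bases, so a perfect k-base overlap needs the forward primer's last k bases to equal them.
Comparing (forward last k vs required): k=1: T vs T ✓; k=2: GT vs TA ✗; k=3: AGT vs TAG ✗; k=4: TAGT vs TAGT ✓; k=5: TTAGT vs TAGTT ✗; k=6: CTTAGT vs TAGTTC ✗.
Perfect overlaps at k = 1, 4; the largest is 4.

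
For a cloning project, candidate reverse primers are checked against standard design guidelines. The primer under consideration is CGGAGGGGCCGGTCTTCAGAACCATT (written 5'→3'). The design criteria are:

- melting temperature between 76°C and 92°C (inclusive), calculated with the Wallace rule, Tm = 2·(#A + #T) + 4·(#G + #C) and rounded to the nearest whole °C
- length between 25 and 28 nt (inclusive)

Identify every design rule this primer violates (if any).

Base counts: A=5, T=5, G=9, C=7 (length 26).
Tm: Tm = 2·10 + 4·16 = 84°C ✓
length: length 26 ✓

Meets all criteria.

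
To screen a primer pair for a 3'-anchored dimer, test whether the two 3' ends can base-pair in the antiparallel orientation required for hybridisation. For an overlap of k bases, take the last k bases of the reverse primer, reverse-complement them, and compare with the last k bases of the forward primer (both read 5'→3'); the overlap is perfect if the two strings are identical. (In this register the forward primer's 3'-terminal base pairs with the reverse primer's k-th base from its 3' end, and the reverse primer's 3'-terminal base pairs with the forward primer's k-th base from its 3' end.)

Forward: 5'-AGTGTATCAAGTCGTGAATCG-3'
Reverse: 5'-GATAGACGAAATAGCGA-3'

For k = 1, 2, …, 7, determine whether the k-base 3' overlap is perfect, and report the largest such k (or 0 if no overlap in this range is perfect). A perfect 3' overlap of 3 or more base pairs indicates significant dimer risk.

Last 7 bases (5'→3') — forward …TGAATCG, reverse …ATAGCGA.
Reverse complement of the reverse primer's last 7 bases: TCGCTAT; its first k bases are the reverse complement of the reverse primer's last k bases, so a perfect k-base overlap needs the forward primer's last k bases to equal them.
Comparing (forward last k vs required): k=1: G vs T ✗; k=2: CG vs TC ✗; k=3: TCG vs TCG ✓; k=4: ATCG vs TCGC ✗; k=5: AATCG vs TCGCT ✗; k=6: GAATCG vs TCGCTA ✗; k=7: TGAATCG vs TCGCTAT ✗.
Only k = 3 is perfect, so the longest perfect 3' overlap is 3.

Longest perfect overlap: 3 complementary base pairs; significant dimer risk (threshold 3).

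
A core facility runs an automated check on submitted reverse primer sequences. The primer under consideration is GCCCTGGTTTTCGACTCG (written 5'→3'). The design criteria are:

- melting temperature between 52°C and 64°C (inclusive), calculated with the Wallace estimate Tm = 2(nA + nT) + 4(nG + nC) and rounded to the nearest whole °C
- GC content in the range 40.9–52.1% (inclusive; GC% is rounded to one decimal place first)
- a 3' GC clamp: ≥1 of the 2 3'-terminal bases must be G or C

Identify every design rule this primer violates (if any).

Fails: GC content.

Base counts: A=1, T=6, G=5, C=6 (length 18).
Tm: Tm = 2·7 + 4·11 = 58°C ✓
GC content: GC 11/18 = 61.1%, outside 40.9–52.1% ✗
GC clamp: 3' end CG has 2 G/C ✓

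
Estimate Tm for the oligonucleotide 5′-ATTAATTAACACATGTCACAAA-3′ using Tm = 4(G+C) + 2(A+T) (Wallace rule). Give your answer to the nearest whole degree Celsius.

Base counts: A=11, T=6, G=1, C=4 (length 22).
Tm = 2·(11+6) + 4·(1+4) = 2·17 + 4·5 = 34 + 20 = 54°C.

54°C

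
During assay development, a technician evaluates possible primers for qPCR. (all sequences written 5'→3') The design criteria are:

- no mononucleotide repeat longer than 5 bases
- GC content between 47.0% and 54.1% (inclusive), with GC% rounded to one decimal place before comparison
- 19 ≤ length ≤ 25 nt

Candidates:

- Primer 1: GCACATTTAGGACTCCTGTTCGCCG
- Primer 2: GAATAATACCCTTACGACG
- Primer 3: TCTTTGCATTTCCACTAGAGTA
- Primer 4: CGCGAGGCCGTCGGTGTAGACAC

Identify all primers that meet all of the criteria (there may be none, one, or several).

Primer 1 (25 nt, A=4 T=7 G=6 C=8): longest run = 3 ✓; GC 14/25 = 56.0%, outside 47.0–54.1% ✗; length 25 ✓ — fails.
Primer 2 (19 nt, A=7 T=4 G=3 C=5): longest run = 3 ✓; GC 8/19 = 42.1%, outside 47.0–54.1% ✗; length 19 ✓ — fails.
Primer 3 (22 nt, A=5 T=9 G=3 C=5): longest run = 3 ✓; GC 8/22 = 36.4%, outside 47.0–54.1% ✗; length 22 ✓ — fails.
Primer 4 (23 nt, A=4 T=3 G=9 C=7): longest run = 2 ✓; GC 16/23 = 69.6%, outside 47.0–54.1% ✗; length 23 ✓ — fails.

None of the candidates satisfy all criteria.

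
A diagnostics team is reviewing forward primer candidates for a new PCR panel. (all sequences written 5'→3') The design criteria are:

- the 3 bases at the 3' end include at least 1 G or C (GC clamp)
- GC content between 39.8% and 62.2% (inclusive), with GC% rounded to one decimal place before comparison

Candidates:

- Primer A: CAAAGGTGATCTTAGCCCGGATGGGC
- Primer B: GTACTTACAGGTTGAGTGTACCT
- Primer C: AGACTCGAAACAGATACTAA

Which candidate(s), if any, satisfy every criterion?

Primer A (26 nt, A=6 T=5 G=9 C=6): 3' end GGC has 3 G/C ✓; GC 15/26 = 57.7% ✓ — passes.
Primer B (23 nt, A=5 T=8 G=6 C=4): 3' end CCT has 2 G/C ✓; GC 10/23 = 43.5% ✓ — passes.
Primer C (20 nt, A=10 T=3 G=3 C=4): 3' end TAA has 0 G/C, need ≥1 ✗; GC 7/20 = 35.0%, outside 39.8–62.2% ✗ — fails.

Primer A and Primer B.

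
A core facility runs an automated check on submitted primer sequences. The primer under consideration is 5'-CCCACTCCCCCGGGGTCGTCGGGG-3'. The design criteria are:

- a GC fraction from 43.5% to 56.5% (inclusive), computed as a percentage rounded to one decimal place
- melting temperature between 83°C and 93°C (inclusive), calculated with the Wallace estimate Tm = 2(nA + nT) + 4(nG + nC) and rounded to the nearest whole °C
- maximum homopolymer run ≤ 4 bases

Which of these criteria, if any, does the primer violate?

Base counts: A=1, T=3, G=9, C=11 (length 24).
GC content: GC 20/24 = 83.3%, outside 43.5–56.5% ✗
Tm: Tm = 2·4 + 4·20 = 88°C ✓
homopolymer run: longest run = 5, exceeds 4 ✗

Fails: GC content, homopolymer run.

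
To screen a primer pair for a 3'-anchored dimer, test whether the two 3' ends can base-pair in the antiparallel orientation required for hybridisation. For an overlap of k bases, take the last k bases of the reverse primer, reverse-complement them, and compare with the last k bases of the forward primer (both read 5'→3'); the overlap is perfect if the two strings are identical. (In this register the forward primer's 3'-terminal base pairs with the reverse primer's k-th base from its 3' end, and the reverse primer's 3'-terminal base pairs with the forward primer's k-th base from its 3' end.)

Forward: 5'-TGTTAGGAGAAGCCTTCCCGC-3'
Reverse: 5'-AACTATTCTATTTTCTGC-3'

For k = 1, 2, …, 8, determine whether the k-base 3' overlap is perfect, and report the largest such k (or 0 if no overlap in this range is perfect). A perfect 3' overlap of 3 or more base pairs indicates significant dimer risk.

Last 8 bases (5'→3') — forward …CTTCCCGC, reverse …TTTTCTGC.
Reverse complement of the reverse primer's last 8 bases: GCAGAAAA; its first k bases are the reverse complement of the reverse primer's last k bases, so a perfect k-base overlap needs the forward primer's last k bases to equal them.
Comparing (forward last k vs required): k=1: C vs G ✗; k=2: GC vs GC ✓; k=3: CGC vs GCA ✗; k=4: CCGC vs GCAG ✗; k=5: CCCGC vs GCAGA ✗; k=6: TCCCGC vs GCAGAA ✗; k=7: TTCCCGC vs GCAGAAA ✗; k=8: CTTCCCGC vs GCAGAAAA ✗.
Only k = 2 is perfect, so the longest perfect 3' overlap is 2.

Longest perfect overlap: 2 complementary base pairs; below the dimer-risk threshold (threshold 3).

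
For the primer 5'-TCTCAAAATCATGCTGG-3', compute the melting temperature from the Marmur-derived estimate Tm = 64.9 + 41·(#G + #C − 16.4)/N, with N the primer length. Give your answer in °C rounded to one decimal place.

Base counts: A=5, T=5, G=3, C=4; G+C = 7, N = 17.
Tm = 64.9 + 41·(7 − 16.4)/17 = 64.9 + -385.40/17 = 42.2°C.

42.2°C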